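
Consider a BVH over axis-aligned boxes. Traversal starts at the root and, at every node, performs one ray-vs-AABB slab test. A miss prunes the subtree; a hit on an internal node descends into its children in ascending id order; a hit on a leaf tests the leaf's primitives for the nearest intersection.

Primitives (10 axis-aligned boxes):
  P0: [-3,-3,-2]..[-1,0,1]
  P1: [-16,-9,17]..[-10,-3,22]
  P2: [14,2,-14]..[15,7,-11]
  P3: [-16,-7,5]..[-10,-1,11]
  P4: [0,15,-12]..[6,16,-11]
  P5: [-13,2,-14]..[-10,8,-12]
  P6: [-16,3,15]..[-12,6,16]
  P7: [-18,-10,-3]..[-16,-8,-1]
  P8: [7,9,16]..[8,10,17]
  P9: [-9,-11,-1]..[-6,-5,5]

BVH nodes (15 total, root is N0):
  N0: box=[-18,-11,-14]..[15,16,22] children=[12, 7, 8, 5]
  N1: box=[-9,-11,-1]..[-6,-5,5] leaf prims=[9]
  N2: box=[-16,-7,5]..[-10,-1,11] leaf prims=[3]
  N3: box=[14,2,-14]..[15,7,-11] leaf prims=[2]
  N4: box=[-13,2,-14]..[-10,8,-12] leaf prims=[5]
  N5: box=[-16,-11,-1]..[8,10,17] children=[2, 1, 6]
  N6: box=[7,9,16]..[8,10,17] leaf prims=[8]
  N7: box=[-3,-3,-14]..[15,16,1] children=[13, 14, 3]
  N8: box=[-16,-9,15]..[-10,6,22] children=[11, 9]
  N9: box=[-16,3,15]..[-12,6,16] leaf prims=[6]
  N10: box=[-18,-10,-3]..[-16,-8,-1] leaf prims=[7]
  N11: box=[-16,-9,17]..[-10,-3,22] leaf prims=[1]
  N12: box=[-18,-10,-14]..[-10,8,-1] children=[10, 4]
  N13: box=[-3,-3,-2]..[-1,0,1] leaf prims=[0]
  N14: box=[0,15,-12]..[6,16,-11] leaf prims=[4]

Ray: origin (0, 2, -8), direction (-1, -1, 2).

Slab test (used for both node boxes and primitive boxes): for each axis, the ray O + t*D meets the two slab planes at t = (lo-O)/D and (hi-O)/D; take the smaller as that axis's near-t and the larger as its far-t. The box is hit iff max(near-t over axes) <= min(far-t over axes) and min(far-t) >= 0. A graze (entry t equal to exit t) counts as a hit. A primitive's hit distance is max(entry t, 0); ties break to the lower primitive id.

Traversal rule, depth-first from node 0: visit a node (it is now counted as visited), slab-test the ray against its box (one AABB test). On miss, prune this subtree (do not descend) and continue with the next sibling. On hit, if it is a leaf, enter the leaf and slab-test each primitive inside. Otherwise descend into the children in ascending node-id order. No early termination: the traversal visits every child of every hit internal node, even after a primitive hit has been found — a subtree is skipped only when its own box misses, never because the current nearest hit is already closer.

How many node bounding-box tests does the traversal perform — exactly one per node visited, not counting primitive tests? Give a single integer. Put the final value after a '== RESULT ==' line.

Walk:
N0 x:[-15,18] y:[-14,13] z:[-3,15] -> hit [-3,13], descend [5, 7, 8, 12]
  N5 x:[-8,16] y:[-8,13] z:[7/2,25/2] -> hit [7/2,25/2], descend [1, 2, 6]
    N1 x:[6,9] y:[7,13] z:[7/2,13/2] -> miss, prune
    N2 x:[10,16] y:[3,9] z:[13/2,19/2] -> miss, prune
    N6 x:[-8,-7] y:[-8,-7] z:[12,25/2] -> miss, prune
  N7 x:[-15,3] y:[-14,5] z:[-3,9/2] -> hit [-3,3], descend [3, 13, 14]
    N3 x:[-15,-14] y:[-5,0] z:[-3,-3/2] -> miss, prune
    N13 x:[1,3] y:[2,5] z:[3,9/2] -> hit [3,3] leaf, test {P0@t=3}
    N14 x:[-6,0] y:[-14,-13] z:[-2,-3/2] -> miss, prune
  N8 x:[10,16] y:[-4,11] z:[23/2,15] -> miss, prune
  N12 x:[10,18] y:[-6,12] z:[-3,7/2] -> miss, prune

11 AABB tests over nodes [0, 5, 1, 2, 6, 7, 3, 13, 14, 8, 12]; 1 leaf entered; closest P0.

== RESULT ==
11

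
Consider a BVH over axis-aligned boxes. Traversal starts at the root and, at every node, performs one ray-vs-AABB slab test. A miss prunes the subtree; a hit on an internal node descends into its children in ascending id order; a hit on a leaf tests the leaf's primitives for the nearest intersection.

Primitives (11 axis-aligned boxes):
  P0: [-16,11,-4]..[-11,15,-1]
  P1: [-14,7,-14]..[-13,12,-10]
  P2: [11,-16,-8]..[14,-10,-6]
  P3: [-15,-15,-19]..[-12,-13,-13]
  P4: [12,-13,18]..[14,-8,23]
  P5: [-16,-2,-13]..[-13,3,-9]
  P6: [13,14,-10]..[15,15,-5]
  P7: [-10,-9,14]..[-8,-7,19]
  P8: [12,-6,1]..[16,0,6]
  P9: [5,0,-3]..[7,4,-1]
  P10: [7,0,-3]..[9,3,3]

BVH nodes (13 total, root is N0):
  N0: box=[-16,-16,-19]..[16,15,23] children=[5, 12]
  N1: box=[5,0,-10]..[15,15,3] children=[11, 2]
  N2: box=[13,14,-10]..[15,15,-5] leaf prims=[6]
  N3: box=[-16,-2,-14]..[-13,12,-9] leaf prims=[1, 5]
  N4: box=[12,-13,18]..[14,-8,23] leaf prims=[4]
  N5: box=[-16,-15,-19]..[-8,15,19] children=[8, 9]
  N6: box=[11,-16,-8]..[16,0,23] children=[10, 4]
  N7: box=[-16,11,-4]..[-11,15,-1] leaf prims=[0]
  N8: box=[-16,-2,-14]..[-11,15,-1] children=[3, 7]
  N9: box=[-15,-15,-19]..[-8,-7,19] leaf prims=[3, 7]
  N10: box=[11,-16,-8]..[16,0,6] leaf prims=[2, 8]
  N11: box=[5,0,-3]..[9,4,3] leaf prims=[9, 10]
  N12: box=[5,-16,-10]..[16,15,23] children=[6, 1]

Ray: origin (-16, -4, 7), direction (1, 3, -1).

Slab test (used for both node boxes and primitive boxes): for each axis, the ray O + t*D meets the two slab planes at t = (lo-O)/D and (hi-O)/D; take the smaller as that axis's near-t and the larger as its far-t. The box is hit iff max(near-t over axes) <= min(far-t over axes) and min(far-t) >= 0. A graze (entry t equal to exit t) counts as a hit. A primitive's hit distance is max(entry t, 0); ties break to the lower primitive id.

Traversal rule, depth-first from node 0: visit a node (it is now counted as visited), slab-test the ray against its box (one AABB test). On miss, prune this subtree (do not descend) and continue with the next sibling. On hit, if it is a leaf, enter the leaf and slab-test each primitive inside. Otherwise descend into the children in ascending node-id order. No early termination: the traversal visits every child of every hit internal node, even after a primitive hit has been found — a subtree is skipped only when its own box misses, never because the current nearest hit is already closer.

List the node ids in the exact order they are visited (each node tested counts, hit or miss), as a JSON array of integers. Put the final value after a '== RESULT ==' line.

Trace the traversal:
N0 x:[0,32] y:[-4,19/3] z:[-16,26] -> hit [0,19/3], descend [5, 12]
  N5 x:[0,8] y:[-11/3,19/3] z:[-12,26] -> hit [0,19/3], descend [8, 9]
    N8 x:[0,5] y:[2/3,19/3] z:[8,21] -> miss, prune
    N9 x:[1,8] y:[-11/3,-1] z:[-12,26] -> miss, prune
  N12 x:[21,32] y:[-4,19/3] z:[-16,17] -> miss, prune

Visited [0, 5, 8, 9, 12]. Tests: 5 box, 0 leaf. Nearest: miss.

== RESULT ==
[0, 5, 8, 9, 12]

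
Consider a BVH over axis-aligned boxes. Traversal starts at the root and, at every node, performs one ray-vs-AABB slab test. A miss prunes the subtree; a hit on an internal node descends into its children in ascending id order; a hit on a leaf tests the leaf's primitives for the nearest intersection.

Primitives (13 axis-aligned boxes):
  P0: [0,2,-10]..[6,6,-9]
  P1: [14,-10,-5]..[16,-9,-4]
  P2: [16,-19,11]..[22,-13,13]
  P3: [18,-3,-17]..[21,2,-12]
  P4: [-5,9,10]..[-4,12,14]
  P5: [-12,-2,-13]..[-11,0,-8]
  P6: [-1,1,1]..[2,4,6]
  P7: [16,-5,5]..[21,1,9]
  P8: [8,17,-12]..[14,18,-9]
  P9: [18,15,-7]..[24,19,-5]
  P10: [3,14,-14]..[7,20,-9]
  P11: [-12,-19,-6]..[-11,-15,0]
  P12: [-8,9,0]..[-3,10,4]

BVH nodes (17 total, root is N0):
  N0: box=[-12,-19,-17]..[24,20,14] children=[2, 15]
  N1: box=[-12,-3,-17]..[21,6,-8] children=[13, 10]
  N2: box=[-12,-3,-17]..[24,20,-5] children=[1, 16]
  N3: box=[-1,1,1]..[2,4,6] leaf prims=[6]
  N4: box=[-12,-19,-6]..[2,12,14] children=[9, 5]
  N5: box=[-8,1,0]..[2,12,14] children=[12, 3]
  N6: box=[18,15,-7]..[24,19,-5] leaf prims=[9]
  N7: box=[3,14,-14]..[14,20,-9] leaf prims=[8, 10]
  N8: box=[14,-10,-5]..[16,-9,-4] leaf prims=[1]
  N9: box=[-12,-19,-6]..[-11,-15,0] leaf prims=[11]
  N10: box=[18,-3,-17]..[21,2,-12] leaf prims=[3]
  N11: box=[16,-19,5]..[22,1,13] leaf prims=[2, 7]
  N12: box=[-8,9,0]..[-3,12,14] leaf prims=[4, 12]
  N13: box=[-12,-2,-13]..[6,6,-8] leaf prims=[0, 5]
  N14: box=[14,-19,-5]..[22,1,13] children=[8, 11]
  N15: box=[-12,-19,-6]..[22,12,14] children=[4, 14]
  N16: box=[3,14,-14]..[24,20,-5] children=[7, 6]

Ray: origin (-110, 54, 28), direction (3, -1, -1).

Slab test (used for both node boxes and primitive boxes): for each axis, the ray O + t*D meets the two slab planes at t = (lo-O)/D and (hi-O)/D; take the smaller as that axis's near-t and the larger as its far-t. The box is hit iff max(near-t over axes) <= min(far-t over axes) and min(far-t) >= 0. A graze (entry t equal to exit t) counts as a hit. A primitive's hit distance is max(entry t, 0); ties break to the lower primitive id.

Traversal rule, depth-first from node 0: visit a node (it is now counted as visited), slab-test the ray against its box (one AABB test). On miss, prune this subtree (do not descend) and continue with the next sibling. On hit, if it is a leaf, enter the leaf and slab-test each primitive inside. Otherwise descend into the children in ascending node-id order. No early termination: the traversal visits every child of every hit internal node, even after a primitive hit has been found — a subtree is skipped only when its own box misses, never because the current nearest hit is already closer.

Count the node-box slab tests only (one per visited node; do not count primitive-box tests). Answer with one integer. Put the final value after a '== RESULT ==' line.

Walk:
N0 x:[98/3,134/3] y:[34,73] z:[14,45] -> hit [34,134/3], descend [2, 15]
  N2 x:[98/3,134/3] y:[34,57] z:[33,45] -> hit [34,134/3], descend [1, 16]
    N1 x:[98/3,131/3] y:[48,57] z:[36,45] -> miss, prune
    N16 x:[113/3,134/3] y:[34,40] z:[33,42] -> hit [113/3,40], descend [6, 7]
      N6 x:[128/3,134/3] y:[35,39] z:[33,35] -> miss, prune
      N7 x:[113/3,124/3] y:[34,40] z:[37,42] -> hit [113/3,40] leaf, test {P8(miss), P10@t=113/3}
  N15 x:[98/3,44] y:[42,73] z:[14,34] -> miss, prune

7 AABB tests over nodes [0, 2, 1, 16, 6, 7, 15]; 1 leaf entered; closest P10.

== RESULT ==
7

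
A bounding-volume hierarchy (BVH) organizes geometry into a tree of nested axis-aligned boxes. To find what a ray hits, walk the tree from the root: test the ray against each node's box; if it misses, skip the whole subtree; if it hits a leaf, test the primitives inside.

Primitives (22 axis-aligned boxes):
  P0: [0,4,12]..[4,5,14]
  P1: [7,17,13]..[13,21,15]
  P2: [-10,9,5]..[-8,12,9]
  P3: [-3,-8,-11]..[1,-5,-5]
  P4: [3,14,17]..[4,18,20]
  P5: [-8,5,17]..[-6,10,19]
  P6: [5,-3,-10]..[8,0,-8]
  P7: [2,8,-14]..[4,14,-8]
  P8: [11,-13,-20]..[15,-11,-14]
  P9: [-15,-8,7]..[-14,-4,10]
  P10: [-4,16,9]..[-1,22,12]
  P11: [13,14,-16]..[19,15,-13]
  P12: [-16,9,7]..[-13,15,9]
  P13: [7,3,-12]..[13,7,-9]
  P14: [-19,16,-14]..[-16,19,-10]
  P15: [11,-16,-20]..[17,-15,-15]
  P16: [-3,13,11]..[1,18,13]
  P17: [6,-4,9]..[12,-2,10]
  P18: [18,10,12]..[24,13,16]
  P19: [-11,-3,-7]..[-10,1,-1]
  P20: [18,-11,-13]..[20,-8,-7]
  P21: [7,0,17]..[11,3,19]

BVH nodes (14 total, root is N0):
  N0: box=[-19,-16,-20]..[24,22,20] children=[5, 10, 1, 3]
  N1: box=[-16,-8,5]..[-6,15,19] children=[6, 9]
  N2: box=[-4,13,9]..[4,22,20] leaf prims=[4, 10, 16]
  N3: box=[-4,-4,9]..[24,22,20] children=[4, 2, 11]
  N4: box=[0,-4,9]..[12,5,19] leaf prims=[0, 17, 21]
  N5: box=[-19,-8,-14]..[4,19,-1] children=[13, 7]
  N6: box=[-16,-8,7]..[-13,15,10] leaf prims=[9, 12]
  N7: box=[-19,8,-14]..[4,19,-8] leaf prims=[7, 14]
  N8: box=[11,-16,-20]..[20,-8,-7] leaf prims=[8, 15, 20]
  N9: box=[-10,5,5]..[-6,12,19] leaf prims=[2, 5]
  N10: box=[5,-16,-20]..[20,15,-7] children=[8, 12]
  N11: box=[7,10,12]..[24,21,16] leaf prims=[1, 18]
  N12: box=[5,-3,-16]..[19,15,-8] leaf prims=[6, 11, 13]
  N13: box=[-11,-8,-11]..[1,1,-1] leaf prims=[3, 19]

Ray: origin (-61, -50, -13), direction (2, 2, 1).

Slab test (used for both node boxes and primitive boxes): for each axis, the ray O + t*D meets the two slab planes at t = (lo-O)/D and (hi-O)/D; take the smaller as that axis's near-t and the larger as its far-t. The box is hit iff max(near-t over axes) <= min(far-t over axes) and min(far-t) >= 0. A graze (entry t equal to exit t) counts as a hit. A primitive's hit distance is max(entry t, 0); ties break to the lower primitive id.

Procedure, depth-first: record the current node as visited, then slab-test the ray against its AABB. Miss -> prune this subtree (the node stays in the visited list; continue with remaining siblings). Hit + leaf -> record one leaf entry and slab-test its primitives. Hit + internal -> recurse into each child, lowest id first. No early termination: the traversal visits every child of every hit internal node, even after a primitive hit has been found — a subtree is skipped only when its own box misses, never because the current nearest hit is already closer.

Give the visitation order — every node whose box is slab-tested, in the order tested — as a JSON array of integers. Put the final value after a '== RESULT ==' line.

Walk:
N0 x:[21,85/2] y:[17,36] z:[-7,33] -> hit [21,33], descend [1, 3, 5, 10]
  N1 x:[45/2,55/2] y:[21,65/2] z:[18,32] -> hit [45/2,55/2], descend [6, 9]
    N6 x:[45/2,24] y:[21,65/2] z:[20,23] -> hit [45/2,23] leaf, test {P9@t=23, P12(miss)}
    N9 x:[51/2,55/2] y:[55/2,31] z:[18,32] -> hit [55/2,55/2] leaf, test {P2(miss), P5(miss)}
  N3 x:[57/2,85/2] y:[23,36] z:[22,33] -> hit [57/2,33], descend [2, 4, 11]
    N2 x:[57/2,65/2] y:[63/2,36] z:[22,33] -> hit [63/2,65/2] leaf, test {P4@t=32, P10(miss), P16(miss)}
    N4 x:[61/2,73/2] y:[23,55/2] z:[22,32] -> miss, prune
    N11 x:[34,85/2] y:[30,71/2] z:[25,29] -> miss, prune
  N5 x:[21,65/2] y:[21,69/2] z:[-1,12] -> miss, prune
  N10 x:[33,81/2] y:[17,65/2] z:[-7,6] -> miss, prune

10 AABB tests over nodes [0, 1, 6, 9, 3, 2, 4, 11, 5, 10]; 3 leaves entered; closest P9.

== RESULT ==
[0, 1, 6, 9, 3, 2, 4, 11, 5, 10]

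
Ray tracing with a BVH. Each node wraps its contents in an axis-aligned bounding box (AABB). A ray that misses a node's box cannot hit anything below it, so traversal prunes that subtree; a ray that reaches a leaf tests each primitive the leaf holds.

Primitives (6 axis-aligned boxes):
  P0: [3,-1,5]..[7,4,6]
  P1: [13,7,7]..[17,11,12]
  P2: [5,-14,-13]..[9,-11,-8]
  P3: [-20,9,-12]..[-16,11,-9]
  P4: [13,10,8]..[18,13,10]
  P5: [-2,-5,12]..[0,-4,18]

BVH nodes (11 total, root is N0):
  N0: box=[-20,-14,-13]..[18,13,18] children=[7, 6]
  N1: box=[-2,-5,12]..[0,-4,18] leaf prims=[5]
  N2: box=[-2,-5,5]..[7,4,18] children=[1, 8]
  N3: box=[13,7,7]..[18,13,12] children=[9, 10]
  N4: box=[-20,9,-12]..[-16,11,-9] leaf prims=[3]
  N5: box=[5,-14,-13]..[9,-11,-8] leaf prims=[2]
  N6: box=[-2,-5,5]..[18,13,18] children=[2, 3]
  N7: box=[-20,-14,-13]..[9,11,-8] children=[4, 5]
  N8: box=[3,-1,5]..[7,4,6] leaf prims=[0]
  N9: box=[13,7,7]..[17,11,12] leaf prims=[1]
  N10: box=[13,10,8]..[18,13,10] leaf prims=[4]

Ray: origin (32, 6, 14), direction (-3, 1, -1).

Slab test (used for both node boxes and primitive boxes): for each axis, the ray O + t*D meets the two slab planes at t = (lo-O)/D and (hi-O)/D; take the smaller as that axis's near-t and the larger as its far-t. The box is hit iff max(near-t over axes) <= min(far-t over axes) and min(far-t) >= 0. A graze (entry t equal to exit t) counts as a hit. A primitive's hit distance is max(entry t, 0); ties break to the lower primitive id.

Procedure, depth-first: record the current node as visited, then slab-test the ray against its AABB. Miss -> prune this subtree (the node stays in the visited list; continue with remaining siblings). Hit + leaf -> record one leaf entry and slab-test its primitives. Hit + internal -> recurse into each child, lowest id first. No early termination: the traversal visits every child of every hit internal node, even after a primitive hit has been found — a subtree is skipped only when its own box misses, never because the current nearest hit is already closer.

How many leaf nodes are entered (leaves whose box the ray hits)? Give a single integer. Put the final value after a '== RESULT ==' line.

Traverse from the root:
N0 x:[14/3,52/3] y:[-20,7] z:[-4,27] -> hit [14/3,7], descend [6, 7]
  N6 x:[14/3,34/3] y:[-11,7] z:[-4,9] -> hit [14/3,7], descend [2, 3]
    N2 x:[25/3,34/3] y:[-11,-2] z:[-4,9] -> miss, prune
    N3 x:[14/3,19/3] y:[1,7] z:[2,7] -> hit [14/3,19/3], descend [9, 10]
      N9 x:[5,19/3] y:[1,5] z:[2,7] -> hit [5,5] leaf, test {P1@t=5}
      N10 x:[14/3,19/3] y:[4,7] z:[4,6] -> hit [14/3,6] leaf, test {P4@t=14/3}
  N7 x:[23/3,52/3] y:[-20,5] z:[22,27] -> miss, prune

order=[0, 6, 2, 3, 9, 10, 7]  |boxes|=7  |leaves|=2  hit=P4

== RESULT ==
2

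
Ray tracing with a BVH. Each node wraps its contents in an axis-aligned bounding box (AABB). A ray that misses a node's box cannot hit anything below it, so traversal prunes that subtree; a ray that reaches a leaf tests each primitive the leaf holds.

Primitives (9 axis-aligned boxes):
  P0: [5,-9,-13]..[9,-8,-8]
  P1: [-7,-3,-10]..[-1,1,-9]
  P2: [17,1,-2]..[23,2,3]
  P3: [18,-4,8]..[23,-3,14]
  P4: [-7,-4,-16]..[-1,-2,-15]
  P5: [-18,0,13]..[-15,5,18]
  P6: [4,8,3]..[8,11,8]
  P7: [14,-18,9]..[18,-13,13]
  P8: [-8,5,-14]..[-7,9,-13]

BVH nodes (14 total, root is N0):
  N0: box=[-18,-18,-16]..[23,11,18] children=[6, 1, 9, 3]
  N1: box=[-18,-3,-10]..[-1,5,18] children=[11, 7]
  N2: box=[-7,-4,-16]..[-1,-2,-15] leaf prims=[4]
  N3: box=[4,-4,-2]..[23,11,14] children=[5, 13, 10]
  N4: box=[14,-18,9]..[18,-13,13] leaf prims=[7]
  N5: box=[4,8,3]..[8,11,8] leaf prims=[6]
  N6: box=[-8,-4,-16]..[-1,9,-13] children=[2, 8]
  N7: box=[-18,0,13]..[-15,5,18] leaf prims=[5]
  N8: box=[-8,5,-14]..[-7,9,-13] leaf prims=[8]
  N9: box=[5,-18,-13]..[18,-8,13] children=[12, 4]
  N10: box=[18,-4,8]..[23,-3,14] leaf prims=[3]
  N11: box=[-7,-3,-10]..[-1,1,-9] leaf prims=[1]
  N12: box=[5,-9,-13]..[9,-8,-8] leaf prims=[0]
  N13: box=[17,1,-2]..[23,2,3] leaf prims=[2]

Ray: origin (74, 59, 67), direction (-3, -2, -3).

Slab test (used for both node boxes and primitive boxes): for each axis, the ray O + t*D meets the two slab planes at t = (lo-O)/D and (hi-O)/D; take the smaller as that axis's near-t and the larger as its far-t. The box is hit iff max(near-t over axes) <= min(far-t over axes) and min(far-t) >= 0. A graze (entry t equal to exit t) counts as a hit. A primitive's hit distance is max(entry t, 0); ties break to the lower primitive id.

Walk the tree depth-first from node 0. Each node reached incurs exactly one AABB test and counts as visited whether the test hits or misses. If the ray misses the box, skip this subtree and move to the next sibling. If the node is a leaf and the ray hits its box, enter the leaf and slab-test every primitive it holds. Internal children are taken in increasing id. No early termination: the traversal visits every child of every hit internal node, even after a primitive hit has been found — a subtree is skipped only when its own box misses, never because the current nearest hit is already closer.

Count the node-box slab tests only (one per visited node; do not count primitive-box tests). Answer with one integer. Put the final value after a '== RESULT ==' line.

Trace the traversal:
N0 x:[17,92/3] y:[24,77/2] z:[49/3,83/3] -> hit [24,83/3], descend [1, 3, 6, 9]
  N1 x:[25,92/3] y:[27,31] z:[49/3,77/3] -> miss, prune
  N3 x:[17,70/3] y:[24,63/2] z:[53/3,23] -> miss, prune
  N6 x:[25,82/3] y:[25,63/2] z:[80/3,83/3] -> hit [80/3,82/3], descend [2, 8]
    N2 x:[25,27] y:[61/2,63/2] z:[82/3,83/3] -> miss, prune
    N8 x:[27,82/3] y:[25,27] z:[80/3,27] -> hit [27,27] leaf, test {P8@t=27}
  N9 x:[56/3,23] y:[67/2,77/2] z:[18,80/3] -> miss, prune

order=[0, 1, 3, 6, 2, 8, 9]  |boxes|=7  |leaves|=1  hit=P8

== RESULT ==
7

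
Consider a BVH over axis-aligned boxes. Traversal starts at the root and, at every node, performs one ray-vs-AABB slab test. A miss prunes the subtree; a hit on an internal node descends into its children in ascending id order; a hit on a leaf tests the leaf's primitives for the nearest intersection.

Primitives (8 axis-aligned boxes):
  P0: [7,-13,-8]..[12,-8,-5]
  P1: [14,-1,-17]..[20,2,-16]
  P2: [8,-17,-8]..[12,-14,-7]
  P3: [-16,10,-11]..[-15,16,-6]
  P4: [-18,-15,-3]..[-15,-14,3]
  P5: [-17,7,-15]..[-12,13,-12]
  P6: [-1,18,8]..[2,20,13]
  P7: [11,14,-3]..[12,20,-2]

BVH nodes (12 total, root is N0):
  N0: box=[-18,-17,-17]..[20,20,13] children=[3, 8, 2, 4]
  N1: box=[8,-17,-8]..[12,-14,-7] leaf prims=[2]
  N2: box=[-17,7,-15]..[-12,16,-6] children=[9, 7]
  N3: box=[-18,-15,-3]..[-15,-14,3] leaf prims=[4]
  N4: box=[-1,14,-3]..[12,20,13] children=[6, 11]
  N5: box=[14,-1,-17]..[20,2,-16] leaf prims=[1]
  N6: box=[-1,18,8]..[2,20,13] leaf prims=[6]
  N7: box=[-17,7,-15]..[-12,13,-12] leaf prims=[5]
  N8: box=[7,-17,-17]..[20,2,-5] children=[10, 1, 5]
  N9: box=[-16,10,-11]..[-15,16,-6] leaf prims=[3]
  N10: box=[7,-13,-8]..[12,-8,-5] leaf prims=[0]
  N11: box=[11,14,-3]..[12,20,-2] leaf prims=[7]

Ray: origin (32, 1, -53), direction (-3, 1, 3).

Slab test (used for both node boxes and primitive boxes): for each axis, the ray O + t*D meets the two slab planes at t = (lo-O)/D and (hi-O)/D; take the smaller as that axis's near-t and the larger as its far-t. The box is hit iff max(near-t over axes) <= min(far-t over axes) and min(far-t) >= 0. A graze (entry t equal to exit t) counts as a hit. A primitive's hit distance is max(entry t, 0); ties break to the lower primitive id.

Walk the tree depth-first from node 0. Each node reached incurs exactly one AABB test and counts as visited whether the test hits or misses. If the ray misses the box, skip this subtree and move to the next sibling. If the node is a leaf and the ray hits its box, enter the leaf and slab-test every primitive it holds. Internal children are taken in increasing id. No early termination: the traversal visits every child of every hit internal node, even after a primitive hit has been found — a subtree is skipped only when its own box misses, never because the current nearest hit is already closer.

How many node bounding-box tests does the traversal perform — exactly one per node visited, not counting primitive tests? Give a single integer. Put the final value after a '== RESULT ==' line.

Trace the traversal:
N0 x:[4,50/3] y:[-18,19] z:[12,22] -> hit [12,50/3], descend [2, 3, 4, 8]
  N2 x:[44/3,49/3] y:[6,15] z:[38/3,47/3] -> hit [44/3,15], descend [7, 9]
    N7 x:[44/3,49/3] y:[6,12] z:[38/3,41/3] -> miss, prune
    N9 x:[47/3,16] y:[9,15] z:[14,47/3] -> miss, prune
  N3 x:[47/3,50/3] y:[-16,-15] z:[50/3,56/3] -> miss, prune
  N4 x:[20/3,11] y:[13,19] z:[50/3,22] -> miss, prune
  N8 x:[4,25/3] y:[-18,1] z:[12,16] -> miss, prune

Summary -> nodes [0, 2, 7, 9, 3, 4, 8]; box-tests=7; leaf-entries=0; first=miss

== RESULT ==
7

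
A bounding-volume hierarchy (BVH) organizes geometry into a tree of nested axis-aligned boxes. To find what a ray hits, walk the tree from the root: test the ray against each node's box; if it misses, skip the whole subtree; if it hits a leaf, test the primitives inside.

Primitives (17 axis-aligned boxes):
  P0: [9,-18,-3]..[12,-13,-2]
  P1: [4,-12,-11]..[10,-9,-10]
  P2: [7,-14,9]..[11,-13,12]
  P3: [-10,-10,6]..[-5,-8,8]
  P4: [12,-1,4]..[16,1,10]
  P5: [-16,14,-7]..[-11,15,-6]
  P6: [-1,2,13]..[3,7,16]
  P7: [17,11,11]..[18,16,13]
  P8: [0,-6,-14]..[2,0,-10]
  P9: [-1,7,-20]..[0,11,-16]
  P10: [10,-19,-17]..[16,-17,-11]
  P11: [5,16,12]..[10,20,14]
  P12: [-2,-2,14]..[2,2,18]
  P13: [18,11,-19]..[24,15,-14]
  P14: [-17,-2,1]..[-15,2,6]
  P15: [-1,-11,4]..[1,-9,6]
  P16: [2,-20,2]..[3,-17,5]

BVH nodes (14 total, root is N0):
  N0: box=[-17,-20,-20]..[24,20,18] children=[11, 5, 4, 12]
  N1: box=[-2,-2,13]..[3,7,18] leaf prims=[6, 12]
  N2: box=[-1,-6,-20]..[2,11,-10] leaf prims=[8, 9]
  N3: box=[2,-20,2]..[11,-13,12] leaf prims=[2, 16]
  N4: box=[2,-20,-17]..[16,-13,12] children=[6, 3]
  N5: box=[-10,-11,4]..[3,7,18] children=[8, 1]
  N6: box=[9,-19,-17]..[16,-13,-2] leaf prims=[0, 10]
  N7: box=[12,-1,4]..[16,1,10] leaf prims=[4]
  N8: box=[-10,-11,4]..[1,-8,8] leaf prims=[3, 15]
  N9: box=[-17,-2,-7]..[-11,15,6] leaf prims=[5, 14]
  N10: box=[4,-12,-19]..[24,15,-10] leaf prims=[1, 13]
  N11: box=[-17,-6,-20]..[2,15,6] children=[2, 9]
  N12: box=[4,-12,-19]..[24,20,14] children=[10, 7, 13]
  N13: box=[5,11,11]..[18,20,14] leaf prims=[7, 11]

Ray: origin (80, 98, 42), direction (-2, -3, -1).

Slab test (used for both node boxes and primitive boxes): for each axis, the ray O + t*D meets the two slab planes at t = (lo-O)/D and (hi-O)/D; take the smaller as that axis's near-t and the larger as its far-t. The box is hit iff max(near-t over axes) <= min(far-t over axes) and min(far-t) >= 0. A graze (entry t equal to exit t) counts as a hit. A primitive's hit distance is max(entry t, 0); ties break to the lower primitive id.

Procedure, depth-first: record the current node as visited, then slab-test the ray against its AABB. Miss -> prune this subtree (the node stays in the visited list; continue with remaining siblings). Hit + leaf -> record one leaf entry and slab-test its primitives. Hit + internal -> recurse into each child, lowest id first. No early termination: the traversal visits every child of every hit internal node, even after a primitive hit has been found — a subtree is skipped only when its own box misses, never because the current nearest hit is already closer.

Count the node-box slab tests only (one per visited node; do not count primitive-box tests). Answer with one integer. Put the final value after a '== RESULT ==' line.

Traverse from the root:
N0 x:[28,97/2] y:[26,118/3] z:[24,62] -> hit [28,118/3], descend [4, 5, 11, 12]
  N4 x:[32,39] y:[37,118/3] z:[30,59] -> hit [37,39], descend [3, 6]
    N3 x:[69/2,39] y:[37,118/3] z:[30,40] -> hit [37,39] leaf, test {P2(miss), P16@t=77/2}
    N6 x:[32,71/2] y:[37,39] z:[44,59] -> miss, prune
  N5 x:[77/2,45] y:[91/3,109/3] z:[24,38] -> miss, prune
  N11 x:[39,97/2] y:[83/3,104/3] z:[36,62] -> miss, prune
  N12 x:[28,38] y:[26,110/3] z:[28,61] -> hit [28,110/3], descend [7, 10, 13]
    N7 x:[32,34] y:[97/3,33] z:[32,38] -> hit [97/3,33] leaf, test {P4@t=97/3}
    N10 x:[28,38] y:[83/3,110/3] z:[52,61] -> miss, prune
    N13 x:[31,75/2] y:[26,29] z:[28,31] -> miss, prune

order=[0, 4, 3, 6, 5, 11, 12, 7, 10, 13]  |boxes|=10  |leaves|=2  hit=P4

== RESULT ==
10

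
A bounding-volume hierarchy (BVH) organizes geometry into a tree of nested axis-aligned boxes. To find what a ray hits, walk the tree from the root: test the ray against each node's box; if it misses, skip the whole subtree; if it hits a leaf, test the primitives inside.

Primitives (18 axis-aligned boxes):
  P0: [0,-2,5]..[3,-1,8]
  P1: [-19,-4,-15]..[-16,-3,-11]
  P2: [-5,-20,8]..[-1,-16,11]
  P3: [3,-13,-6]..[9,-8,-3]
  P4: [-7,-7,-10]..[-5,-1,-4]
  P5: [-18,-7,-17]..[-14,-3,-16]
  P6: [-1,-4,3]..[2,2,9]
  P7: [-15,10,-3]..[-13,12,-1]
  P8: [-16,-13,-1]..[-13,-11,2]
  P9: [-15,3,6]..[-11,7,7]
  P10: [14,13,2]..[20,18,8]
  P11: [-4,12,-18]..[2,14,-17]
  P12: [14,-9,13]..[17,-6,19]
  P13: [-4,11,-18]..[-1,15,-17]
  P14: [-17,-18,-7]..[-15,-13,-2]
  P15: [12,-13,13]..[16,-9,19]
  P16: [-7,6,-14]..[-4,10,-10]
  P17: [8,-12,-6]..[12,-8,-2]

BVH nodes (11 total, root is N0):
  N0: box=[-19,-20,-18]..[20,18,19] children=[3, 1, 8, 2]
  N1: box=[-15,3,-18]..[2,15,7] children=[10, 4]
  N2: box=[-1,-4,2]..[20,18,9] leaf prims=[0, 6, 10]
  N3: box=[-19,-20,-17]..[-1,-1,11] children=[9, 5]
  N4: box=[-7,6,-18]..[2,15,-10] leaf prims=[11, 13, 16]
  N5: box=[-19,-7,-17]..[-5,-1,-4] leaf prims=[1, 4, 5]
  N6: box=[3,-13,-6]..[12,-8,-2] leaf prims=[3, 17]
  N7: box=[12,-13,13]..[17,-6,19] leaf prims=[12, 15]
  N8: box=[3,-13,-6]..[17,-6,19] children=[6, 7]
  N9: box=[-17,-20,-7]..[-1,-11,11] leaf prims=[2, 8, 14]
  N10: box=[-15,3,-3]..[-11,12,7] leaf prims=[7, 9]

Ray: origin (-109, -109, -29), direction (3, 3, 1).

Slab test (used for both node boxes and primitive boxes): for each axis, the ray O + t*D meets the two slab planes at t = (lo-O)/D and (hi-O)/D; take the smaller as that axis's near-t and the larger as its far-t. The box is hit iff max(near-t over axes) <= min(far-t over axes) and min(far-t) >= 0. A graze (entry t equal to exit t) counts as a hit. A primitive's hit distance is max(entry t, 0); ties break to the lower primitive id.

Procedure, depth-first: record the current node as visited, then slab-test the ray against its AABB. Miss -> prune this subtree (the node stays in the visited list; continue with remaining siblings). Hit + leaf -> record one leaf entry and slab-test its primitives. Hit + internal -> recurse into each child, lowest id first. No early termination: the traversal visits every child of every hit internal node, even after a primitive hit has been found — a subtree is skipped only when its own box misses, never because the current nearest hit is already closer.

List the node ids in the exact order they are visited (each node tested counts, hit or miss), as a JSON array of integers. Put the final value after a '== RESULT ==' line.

Trace the traversal:
N0 x:[30,43] y:[89/3,127/3] z:[11,48] -> hit [30,127/3], descend [1, 2, 3, 8]
  N1 x:[94/3,37] y:[112/3,124/3] z:[11,36] -> miss, prune
  N2 x:[36,43] y:[35,127/3] z:[31,38] -> hit [36,38] leaf, test {P0(miss), P6@t=36, P10(miss)}
  N3 x:[30,36] y:[89/3,36] z:[12,40] -> hit [30,36], descend [5, 9]
    N5 x:[30,104/3] y:[34,36] z:[12,25] -> miss, prune
    N9 x:[92/3,36] y:[89/3,98/3] z:[22,40] -> hit [92/3,98/3] leaf, test {P2(miss), P8(miss), P14(miss)}
  N8 x:[112/3,42] y:[32,103/3] z:[23,48] -> miss, prune

order=[0, 1, 2, 3, 5, 9, 8]  |boxes|=7  |leaves|=2  hit=P6

== RESULT ==
[0, 1, 2, 3, 5, 9, 8]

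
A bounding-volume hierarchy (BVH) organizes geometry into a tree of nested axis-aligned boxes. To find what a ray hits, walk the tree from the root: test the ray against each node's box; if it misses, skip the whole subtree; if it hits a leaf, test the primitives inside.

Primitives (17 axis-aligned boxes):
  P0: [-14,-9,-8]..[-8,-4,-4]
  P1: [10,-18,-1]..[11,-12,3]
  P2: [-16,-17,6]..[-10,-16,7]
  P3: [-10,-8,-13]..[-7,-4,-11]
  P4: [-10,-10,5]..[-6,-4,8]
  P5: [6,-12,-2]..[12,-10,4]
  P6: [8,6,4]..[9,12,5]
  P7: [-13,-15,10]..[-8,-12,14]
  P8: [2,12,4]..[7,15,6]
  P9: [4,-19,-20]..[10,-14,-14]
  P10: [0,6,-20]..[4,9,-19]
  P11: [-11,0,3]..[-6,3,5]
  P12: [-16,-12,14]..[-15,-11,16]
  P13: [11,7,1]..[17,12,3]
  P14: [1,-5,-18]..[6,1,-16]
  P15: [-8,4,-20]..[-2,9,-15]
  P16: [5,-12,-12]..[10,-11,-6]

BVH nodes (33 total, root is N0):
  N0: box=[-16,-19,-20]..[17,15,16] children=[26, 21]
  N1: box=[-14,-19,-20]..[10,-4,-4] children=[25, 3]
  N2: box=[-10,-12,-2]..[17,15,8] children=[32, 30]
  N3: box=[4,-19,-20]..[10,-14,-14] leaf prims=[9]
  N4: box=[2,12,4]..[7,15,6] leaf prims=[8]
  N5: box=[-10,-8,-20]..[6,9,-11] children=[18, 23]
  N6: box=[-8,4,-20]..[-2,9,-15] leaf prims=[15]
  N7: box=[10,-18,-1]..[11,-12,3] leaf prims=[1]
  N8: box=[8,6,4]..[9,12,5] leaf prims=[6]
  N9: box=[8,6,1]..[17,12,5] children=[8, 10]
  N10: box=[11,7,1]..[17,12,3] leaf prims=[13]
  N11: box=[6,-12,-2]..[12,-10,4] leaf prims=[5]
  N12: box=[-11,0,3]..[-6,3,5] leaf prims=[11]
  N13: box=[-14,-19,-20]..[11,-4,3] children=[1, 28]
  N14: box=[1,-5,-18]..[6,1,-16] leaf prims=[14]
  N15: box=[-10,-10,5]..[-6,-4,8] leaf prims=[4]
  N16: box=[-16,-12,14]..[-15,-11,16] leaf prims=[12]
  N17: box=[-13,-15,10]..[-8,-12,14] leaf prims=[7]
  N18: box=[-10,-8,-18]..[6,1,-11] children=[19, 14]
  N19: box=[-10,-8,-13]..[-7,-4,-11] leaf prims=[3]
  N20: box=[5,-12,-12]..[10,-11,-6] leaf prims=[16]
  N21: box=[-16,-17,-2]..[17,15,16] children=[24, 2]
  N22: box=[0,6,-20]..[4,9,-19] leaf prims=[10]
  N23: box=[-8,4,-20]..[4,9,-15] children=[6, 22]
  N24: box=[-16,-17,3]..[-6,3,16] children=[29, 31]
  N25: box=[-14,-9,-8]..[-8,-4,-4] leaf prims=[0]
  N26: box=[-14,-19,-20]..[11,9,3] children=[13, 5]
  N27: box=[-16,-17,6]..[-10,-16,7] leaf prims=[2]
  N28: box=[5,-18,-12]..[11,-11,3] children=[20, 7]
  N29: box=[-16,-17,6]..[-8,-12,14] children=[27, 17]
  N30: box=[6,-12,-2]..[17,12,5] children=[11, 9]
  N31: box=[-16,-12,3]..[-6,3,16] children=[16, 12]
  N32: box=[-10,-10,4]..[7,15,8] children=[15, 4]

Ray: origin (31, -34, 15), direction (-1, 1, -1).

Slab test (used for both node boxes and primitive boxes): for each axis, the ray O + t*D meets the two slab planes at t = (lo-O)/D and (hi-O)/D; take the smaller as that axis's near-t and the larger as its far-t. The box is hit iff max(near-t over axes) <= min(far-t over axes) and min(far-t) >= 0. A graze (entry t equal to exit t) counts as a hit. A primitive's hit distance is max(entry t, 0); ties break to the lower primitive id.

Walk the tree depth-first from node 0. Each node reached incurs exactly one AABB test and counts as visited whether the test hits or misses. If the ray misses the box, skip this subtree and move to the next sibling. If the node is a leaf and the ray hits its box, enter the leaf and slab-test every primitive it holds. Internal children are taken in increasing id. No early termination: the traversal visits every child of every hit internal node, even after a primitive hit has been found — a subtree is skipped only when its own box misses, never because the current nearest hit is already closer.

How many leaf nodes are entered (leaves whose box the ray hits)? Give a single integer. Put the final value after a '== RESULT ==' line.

Traverse from the root:
N0 x:[14,47] y:[15,49] z:[-1,35] -> hit [15,35], descend [21, 26]
  N21 x:[14,47] y:[17,49] z:[-1,17] -> hit [17,17], descend [2, 24]
    N2 x:[14,41] y:[22,49] z:[7,17] -> miss, prune
    N24 x:[37,47] y:[17,37] z:[-1,12] -> miss, prune
  N26 x:[20,45] y:[15,43] z:[12,35] -> hit [20,35], descend [5, 13]
    N5 x:[25,41] y:[26,43] z:[26,35] -> hit [26,35], descend [18, 23]
      N18 x:[25,41] y:[26,35] z:[26,33] -> hit [26,33], descend [14, 19]
        N14 x:[25,30] y:[29,35] z:[31,33] -> miss, prune
        N19 x:[38,41] y:[26,30] z:[26,28] -> miss, prune
      N23 x:[27,39] y:[38,43] z:[30,35] -> miss, prune
    N13 x:[20,45] y:[15,30] z:[12,35] -> hit [20,30], descend [1, 28]
      N1 x:[21,45] y:[15,30] z:[19,35] -> hit [21,30], descend [3, 25]
        N3 x:[21,27] y:[15,20] z:[29,35] -> miss, prune
        N25 x:[39,45] y:[25,30] z:[19,23] -> miss, prune
      N28 x:[20,26] y:[16,23] z:[12,27] -> hit [20,23], descend [7, 20]
        N7 x:[20,21] y:[16,22] z:[12,16] -> miss, prune
        N20 x:[21,26] y:[22,23] z:[21,27] -> hit [22,23] leaf, test {P16@t=22}

order=[0, 21, 2, 24, 26, 5, 18, 14, 19, 23, 13, 1, 3, 25, 28, 7, 20]  |boxes|=17  |leaves|=1  hit=P16

== RESULT ==
1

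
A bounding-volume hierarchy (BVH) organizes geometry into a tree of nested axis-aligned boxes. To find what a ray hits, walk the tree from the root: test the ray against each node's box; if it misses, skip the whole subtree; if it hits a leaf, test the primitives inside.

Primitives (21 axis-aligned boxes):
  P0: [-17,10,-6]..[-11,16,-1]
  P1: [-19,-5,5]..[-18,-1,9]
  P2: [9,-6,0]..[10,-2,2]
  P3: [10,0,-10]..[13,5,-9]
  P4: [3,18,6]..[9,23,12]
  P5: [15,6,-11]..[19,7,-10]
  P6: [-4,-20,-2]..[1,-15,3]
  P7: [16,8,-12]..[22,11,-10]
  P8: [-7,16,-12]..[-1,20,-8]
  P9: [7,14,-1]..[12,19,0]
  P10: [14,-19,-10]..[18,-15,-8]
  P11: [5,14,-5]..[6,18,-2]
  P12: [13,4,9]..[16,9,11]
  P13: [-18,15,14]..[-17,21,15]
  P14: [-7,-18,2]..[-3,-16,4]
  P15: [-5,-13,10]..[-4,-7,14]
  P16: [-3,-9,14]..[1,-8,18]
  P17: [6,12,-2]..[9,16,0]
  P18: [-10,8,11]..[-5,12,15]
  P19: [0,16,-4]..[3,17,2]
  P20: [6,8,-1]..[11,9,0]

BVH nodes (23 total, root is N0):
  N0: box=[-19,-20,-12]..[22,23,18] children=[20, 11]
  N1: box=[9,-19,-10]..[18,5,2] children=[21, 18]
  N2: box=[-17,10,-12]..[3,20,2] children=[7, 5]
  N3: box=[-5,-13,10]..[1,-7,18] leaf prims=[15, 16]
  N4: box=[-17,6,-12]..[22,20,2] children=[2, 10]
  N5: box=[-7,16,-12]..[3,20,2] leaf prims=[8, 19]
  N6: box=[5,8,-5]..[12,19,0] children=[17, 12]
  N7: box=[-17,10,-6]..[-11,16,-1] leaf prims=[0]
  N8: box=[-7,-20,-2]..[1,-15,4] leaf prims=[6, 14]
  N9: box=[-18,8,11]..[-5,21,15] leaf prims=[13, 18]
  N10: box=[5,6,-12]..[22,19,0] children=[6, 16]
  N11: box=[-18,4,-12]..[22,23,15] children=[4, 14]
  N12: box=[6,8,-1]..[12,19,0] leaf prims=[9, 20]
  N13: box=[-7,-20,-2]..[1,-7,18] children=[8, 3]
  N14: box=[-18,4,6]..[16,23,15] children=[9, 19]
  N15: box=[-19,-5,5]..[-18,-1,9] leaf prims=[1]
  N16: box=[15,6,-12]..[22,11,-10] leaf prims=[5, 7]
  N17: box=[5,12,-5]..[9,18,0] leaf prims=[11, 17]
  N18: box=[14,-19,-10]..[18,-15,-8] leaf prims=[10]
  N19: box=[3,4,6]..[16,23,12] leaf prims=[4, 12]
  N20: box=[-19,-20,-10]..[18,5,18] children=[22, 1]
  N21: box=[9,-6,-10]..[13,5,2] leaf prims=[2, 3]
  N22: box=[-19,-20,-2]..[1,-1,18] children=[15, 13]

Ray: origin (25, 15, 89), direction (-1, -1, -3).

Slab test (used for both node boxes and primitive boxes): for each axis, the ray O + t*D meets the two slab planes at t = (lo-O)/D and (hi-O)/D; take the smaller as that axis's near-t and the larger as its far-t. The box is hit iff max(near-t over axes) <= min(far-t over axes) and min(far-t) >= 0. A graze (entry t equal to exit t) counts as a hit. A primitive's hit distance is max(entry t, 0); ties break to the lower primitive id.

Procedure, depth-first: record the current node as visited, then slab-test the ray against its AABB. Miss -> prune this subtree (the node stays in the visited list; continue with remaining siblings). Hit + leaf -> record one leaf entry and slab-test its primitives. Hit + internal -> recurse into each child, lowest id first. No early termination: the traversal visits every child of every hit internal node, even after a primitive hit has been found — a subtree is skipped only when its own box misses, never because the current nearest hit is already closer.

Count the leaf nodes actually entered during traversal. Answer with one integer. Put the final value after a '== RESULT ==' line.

Trace the traversal:
N0 x:[3,44] y:[-8,35] z:[71/3,101/3] -> hit [71/3,101/3], descend [11, 20]
  N11 x:[3,43] y:[-8,11] z:[74/3,101/3] -> miss, prune
  N20 x:[7,44] y:[10,35] z:[71/3,33] -> hit [71/3,33], descend [1, 22]
    N1 x:[7,16] y:[10,34] z:[29,33] -> miss, prune
    N22 x:[24,44] y:[16,35] z:[71/3,91/3] -> hit [24,91/3], descend [13, 15]
      N13 x:[24,32] y:[22,35] z:[71/3,91/3] -> hit [24,91/3], descend [3, 8]
        N3 x:[24,30] y:[22,28] z:[71/3,79/3] -> hit [24,79/3] leaf, test {P15(miss), P16@t=24}
        N8 x:[24,32] y:[30,35] z:[85/3,91/3] -> hit [30,91/3] leaf, test {P6(miss), P14(miss)}
      N15 x:[43,44] y:[16,20] z:[80/3,28] -> miss, prune

9 AABB tests over nodes [0, 11, 20, 1, 22, 13, 3, 8, 15]; 2 leaves entered; closest P16.

== RESULT ==
2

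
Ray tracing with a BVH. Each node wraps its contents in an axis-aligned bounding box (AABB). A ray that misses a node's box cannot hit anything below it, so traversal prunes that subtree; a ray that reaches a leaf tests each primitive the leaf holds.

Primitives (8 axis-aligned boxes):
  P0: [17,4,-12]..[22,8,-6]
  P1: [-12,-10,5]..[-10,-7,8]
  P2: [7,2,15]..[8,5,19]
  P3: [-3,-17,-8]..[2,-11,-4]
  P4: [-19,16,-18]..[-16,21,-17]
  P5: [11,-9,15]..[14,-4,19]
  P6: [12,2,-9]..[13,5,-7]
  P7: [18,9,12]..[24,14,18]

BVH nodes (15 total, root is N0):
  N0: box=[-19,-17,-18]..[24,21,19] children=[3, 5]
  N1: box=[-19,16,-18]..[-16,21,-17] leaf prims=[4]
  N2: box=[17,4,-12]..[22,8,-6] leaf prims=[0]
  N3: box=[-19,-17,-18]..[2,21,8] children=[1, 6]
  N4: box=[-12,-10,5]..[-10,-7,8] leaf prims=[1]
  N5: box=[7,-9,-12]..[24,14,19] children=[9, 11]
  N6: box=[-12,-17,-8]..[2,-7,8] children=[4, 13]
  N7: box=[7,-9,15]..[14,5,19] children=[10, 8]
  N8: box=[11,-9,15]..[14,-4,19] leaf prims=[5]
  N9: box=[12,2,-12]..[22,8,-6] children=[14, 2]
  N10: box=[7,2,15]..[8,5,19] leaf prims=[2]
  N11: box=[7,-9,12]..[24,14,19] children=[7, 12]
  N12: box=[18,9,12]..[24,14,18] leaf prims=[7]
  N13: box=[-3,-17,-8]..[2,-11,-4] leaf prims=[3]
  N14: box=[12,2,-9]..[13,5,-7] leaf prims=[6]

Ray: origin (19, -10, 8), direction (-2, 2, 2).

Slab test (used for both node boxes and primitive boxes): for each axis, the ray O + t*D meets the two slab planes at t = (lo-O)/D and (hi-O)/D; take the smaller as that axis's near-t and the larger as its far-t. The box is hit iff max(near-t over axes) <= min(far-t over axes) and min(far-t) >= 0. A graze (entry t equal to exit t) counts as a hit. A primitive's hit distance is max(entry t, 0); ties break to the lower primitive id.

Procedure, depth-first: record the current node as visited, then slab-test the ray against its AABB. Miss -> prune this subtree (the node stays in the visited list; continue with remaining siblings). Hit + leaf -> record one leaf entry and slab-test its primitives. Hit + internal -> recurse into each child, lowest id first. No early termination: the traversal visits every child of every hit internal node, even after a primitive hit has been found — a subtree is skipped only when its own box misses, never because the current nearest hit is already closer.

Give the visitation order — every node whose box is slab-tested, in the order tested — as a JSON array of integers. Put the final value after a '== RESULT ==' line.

Trace the traversal:
N0 x:[-5/2,19] y:[-7/2,31/2] z:[-13,11/2] -> hit [-5/2,11/2], descend [3, 5]
  N3 x:[17/2,19] y:[-7/2,31/2] z:[-13,0] -> miss, prune
  N5 x:[-5/2,6] y:[1/2,12] z:[-10,11/2] -> hit [1/2,11/2], descend [9, 11]
    N9 x:[-3/2,7/2] y:[6,9] z:[-10,-7] -> miss, prune
    N11 x:[-5/2,6] y:[1/2,12] z:[2,11/2] -> hit [2,11/2], descend [7, 12]
      N7 x:[5/2,6] y:[1/2,15/2] z:[7/2,11/2] -> hit [7/2,11/2], descend [8, 10]
        N8 x:[5/2,4] y:[1/2,3] z:[7/2,11/2] -> miss, prune
        N10 x:[11/2,6] y:[6,15/2] z:[7/2,11/2] -> miss, prune
      N12 x:[-5/2,1/2] y:[19/2,12] z:[2,5] -> miss, prune

Summary -> nodes [0, 3, 5, 9, 11, 7, 8, 10, 12]; box-tests=9; leaf-entries=0; first=miss

== RESULT ==
[0, 3, 5, 9, 11, 7, 8, 10, 12]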